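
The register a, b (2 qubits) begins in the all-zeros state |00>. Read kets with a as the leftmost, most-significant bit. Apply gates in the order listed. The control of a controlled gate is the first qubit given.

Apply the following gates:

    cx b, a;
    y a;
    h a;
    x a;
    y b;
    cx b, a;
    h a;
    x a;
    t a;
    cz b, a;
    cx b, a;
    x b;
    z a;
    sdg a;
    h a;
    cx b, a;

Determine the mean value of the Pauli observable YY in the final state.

The observable YY averages to 0.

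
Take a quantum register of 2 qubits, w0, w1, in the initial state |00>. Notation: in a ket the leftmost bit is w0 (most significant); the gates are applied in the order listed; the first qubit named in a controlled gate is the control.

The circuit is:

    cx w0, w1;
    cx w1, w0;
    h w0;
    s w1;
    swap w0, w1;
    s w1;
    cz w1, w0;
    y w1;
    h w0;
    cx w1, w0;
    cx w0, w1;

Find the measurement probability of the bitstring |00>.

The probability of measuring |00> is 1/4.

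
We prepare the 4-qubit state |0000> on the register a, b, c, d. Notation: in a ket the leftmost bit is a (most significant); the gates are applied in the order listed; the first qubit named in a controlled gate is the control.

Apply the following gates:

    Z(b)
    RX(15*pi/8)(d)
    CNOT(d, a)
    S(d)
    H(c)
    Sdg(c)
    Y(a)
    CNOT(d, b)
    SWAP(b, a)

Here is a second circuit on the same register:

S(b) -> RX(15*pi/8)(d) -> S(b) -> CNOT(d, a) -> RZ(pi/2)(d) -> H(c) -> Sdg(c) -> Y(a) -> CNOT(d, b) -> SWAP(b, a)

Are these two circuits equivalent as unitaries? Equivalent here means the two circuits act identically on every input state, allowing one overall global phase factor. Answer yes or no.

Yes: on every input state the two circuits agree up to one overall phase factor.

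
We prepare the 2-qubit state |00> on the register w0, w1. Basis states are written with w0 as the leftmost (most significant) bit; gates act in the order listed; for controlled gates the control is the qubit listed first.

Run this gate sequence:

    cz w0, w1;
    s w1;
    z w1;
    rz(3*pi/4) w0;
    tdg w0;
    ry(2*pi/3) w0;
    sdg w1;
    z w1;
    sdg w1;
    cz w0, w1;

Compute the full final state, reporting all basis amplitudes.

After the circuit, the state carries amplitude -exp(5*I*pi/8)/2 on |00>, 0 on |01>, -sqrt(3)*exp(5*I*pi/8)/2 on |10>, 0 on |11>.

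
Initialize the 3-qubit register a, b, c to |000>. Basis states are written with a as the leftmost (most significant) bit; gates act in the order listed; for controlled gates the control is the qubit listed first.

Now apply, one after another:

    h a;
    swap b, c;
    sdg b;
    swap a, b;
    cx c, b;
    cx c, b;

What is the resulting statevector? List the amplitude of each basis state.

The final amplitudes are sqrt(2)/2 on |000>, sqrt(2)/2 on |010>, and 0 on every other basis state.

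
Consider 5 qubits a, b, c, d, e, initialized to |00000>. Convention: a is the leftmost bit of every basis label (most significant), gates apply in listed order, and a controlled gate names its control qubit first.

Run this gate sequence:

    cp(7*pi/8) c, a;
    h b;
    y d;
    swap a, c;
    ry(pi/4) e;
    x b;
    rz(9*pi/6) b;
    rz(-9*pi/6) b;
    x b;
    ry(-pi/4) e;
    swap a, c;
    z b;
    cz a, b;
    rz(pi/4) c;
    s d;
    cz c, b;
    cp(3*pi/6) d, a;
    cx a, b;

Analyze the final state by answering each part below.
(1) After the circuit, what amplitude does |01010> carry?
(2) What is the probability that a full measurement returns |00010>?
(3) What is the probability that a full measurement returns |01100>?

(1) The final state's coefficient on |01010> equals -sqrt(2)*exp(7*I*pi/8)/2.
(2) The probability of measuring |00010> is 1/2.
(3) A full measurement returns |01100> with probability 0.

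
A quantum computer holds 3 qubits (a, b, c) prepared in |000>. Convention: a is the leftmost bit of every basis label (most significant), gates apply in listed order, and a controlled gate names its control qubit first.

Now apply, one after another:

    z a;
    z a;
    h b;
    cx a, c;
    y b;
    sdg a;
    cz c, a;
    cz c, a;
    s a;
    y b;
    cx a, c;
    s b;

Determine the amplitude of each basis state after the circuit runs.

The final amplitudes are sqrt(2)/2 on |000>, sqrt(2)*I/2 on |010>, and 0 on every other basis state. Key observation: gates 4-11 undo each other exactly, leaving only the rest of the circuit to track.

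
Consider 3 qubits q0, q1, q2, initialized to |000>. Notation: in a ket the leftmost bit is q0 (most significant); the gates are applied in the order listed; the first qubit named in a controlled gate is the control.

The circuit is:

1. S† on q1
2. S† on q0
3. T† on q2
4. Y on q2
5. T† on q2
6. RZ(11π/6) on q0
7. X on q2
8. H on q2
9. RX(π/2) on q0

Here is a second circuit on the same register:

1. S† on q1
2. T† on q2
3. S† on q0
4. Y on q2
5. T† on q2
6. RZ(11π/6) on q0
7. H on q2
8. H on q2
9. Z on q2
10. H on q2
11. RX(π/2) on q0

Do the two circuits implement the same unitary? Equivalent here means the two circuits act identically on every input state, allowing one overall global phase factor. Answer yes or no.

No, they are not equivalent — no single phase factor reconciles the two unitaries.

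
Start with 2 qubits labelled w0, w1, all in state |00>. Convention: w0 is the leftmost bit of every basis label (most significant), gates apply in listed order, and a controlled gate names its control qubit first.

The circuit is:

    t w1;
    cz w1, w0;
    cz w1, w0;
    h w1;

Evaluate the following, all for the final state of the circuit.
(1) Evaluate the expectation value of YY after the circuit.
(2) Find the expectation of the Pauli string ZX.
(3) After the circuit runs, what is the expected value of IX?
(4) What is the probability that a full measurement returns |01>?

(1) The expectation value of YY is 0. Key observation: gates 2-3 undo each other exactly, leaving only the rest of the circuit to track.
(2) The observable ZX averages to 1.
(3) The observable IX averages to 1.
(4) The probability of measuring |01> is 1/2.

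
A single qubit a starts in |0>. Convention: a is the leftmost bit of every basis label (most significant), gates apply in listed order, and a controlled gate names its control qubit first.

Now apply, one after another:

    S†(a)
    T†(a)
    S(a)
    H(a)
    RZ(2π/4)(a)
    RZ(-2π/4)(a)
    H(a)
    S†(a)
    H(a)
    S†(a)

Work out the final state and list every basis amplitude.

The final amplitudes are sqrt(2)/2 on |0>, -sqrt(2)*I/2 on |1>. Key observation: steps 3-8 multiply out to the identity, so the circuit reduces to the remaining gates.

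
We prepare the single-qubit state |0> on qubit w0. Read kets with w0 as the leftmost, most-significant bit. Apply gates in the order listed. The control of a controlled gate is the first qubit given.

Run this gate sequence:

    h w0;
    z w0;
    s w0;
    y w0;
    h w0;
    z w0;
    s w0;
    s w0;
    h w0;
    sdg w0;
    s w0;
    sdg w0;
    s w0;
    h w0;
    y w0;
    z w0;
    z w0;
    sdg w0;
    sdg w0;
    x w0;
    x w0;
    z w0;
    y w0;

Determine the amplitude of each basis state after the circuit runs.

The final amplitudes are -1/2 + I/2 on |0>, -1/2 - I/2 on |1>.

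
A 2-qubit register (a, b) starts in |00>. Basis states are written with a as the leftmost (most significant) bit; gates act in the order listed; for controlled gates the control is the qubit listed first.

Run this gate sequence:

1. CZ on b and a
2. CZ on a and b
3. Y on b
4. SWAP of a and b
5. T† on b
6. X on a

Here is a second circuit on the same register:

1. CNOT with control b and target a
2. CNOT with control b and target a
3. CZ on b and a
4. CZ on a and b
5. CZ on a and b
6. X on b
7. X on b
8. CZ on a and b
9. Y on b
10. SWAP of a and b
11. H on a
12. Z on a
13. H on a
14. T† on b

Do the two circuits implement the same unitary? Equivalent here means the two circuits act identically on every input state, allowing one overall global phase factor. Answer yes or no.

Yes — the two circuits implement the same unitary up to a global phase.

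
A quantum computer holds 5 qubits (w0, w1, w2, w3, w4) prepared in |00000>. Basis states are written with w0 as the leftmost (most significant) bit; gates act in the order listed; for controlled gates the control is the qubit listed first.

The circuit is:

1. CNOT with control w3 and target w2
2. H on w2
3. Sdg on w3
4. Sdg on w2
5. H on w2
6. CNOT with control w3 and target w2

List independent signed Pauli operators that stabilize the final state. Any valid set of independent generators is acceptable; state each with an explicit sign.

The final state is stabilized by the group generated by +IIYII, +ZIIII, +IZIII, +IIIZI, +IIIIZ; other independent generating sets are equally valid.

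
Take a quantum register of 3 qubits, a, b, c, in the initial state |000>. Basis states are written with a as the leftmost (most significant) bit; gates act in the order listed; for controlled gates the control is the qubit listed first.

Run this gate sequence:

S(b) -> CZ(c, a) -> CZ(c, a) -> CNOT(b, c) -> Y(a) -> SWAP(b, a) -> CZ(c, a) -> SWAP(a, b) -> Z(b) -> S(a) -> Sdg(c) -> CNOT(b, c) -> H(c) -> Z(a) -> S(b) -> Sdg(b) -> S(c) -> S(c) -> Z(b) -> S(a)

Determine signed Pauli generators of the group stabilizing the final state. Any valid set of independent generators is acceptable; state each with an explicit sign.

One valid set of independent stabilizer generators is -IIX, -ZII, +IZI (any independent generating set of the same group is equally correct). Key observation: gates 2-3 undo each other exactly, leaving only the rest of the circuit to track.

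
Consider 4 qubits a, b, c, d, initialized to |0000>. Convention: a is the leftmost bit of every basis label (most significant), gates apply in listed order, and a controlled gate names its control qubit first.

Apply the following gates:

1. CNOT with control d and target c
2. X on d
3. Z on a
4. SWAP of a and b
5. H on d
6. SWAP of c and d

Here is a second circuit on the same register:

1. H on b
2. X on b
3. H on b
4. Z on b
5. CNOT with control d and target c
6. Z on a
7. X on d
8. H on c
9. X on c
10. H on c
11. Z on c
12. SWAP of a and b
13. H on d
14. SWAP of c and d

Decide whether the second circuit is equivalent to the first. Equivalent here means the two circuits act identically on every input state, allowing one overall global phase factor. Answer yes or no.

Yes, they are equivalent — the unitaries differ by at most a global phase.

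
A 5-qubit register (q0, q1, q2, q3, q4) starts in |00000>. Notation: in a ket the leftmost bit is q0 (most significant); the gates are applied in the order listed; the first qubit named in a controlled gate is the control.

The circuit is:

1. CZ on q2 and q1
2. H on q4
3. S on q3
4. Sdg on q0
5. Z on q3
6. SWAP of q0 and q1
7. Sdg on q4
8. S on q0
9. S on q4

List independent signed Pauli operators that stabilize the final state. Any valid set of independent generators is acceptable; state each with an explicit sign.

The final state is stabilized by the group generated by +IIIIX, +ZIIII, +IZIII, +IIZII, +IIIZI; other independent generating sets are equally valid.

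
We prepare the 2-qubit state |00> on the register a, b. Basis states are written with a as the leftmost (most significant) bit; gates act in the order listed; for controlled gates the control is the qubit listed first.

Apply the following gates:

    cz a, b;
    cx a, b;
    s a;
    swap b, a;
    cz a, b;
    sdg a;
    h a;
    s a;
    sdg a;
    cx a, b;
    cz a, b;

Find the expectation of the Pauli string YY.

The observable YY averages to 1.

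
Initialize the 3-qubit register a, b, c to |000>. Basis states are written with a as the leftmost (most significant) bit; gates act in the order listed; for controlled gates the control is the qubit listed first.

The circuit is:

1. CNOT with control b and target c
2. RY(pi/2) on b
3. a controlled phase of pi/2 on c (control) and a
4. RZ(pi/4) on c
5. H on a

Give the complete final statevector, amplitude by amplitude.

The resulting statevector has amplitude -exp(7*I*pi/8)/2 on |000>, 0 on |001>, -exp(7*I*pi/8)/2 on |010>, 0 on |011>, -exp(7*I*pi/8)/2 on |100>, 0 on |101>, -exp(7*I*pi/8)/2 on |110>, 0 on |111>.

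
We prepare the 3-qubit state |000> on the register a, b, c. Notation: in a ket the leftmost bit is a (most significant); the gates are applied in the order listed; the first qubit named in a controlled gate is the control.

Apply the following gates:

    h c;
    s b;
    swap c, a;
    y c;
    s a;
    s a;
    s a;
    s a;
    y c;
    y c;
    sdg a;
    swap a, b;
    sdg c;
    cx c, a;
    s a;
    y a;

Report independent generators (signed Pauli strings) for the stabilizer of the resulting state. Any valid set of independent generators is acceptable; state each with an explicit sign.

The final state is stabilized by the group generated by -IYI, +ZII, -IIZ; other independent generating sets are equally valid.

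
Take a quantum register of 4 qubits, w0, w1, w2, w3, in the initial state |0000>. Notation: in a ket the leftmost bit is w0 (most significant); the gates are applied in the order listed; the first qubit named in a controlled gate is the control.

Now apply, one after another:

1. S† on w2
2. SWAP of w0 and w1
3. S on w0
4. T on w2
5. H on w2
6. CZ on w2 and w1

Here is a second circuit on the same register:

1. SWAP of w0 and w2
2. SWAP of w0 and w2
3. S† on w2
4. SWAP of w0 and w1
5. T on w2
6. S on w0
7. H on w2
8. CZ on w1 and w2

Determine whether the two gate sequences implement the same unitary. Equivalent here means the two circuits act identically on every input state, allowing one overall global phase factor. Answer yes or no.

Yes, they are equivalent — the unitaries differ by at most a global phase.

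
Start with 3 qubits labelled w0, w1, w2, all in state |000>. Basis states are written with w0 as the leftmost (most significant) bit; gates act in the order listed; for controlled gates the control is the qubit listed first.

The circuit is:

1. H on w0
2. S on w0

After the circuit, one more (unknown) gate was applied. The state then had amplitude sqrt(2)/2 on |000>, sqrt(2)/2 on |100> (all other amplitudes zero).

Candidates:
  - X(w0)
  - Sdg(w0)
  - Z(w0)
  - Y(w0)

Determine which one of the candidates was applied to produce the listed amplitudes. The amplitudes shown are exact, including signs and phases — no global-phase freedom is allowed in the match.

The unique candidate consistent with the amplitudes is Sdg(w0).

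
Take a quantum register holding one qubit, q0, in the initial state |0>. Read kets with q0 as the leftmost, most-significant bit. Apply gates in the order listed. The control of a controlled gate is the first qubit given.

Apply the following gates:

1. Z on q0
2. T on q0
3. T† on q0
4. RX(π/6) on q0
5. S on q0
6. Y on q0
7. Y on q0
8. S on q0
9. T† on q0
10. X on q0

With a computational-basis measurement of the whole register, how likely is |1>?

A full measurement returns |1> with probability sqrt(3)/4 + 1/2.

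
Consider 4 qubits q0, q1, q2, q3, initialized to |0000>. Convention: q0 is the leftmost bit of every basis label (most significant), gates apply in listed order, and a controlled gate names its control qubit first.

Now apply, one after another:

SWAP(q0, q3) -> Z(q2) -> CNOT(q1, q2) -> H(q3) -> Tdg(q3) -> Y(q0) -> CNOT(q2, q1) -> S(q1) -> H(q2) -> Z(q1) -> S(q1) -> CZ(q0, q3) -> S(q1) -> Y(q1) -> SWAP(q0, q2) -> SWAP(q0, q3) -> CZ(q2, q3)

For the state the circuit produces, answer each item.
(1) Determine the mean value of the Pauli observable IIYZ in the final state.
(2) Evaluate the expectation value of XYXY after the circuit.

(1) In the final state, IIYZ has expectation 0.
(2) The expectation value of XYXY is 0.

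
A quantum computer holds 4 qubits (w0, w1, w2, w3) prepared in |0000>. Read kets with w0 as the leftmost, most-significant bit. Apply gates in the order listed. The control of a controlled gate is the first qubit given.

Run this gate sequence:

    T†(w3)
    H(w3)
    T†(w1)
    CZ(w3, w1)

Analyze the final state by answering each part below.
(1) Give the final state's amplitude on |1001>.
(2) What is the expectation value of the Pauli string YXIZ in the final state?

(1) The final state's coefficient on |1001> equals 0.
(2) The observable YXIZ averages to 0.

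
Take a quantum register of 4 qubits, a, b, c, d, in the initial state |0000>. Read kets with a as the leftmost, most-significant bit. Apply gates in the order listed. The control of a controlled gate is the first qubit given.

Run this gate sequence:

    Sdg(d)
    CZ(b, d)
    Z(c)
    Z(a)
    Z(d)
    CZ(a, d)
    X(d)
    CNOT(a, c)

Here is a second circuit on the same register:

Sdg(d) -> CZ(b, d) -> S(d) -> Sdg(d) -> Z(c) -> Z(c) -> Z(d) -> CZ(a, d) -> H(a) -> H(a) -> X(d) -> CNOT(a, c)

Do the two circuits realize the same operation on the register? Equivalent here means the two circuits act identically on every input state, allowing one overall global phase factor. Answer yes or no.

No — the two circuits implement different unitaries, even allowing a global phase.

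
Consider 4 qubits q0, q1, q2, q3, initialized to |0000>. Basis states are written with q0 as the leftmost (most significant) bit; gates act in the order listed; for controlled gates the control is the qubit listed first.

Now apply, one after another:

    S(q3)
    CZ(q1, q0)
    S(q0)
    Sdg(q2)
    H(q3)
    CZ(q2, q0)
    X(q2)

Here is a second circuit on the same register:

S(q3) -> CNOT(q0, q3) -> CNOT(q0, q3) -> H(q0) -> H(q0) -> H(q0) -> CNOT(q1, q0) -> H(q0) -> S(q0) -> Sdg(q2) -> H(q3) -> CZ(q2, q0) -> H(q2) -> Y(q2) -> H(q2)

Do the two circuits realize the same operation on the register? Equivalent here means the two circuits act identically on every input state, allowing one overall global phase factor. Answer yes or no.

No: there is an input state on which the two circuits produce genuinely different outputs (not merely differing by a phase).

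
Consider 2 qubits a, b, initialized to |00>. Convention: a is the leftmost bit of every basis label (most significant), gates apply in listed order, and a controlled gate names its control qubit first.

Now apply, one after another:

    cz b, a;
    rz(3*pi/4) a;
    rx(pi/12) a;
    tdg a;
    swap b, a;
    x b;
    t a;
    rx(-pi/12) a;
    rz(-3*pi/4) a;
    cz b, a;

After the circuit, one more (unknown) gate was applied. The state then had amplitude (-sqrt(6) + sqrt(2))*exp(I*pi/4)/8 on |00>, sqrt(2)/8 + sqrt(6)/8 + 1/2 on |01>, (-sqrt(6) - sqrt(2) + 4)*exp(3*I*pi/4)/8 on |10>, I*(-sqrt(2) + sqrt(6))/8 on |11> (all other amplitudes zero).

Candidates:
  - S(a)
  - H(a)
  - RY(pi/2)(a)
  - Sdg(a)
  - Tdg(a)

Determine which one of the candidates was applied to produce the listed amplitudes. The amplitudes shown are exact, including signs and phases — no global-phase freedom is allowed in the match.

The unique candidate consistent with the amplitudes is Tdg(a).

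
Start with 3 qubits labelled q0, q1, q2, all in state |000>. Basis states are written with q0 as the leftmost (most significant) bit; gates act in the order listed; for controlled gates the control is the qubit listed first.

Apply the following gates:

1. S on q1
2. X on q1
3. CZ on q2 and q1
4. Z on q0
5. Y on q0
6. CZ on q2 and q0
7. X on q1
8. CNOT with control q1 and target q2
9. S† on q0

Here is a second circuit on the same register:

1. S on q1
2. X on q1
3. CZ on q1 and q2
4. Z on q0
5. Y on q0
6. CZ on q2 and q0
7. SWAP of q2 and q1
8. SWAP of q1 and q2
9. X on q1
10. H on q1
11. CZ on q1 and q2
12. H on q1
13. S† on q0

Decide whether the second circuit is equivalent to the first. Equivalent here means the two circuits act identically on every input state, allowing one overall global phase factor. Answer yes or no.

No, they are not equivalent — no single phase factor reconciles the two unitaries.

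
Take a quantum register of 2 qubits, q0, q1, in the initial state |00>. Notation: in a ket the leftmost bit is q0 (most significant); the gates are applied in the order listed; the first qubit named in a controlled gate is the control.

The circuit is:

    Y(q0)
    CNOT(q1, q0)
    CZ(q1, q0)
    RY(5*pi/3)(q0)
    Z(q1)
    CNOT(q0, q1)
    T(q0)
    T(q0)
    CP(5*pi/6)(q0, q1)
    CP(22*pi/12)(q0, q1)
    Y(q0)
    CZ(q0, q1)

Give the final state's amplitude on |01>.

The amplitude on |01> is sqrt(3)*exp(I*pi/6)/2.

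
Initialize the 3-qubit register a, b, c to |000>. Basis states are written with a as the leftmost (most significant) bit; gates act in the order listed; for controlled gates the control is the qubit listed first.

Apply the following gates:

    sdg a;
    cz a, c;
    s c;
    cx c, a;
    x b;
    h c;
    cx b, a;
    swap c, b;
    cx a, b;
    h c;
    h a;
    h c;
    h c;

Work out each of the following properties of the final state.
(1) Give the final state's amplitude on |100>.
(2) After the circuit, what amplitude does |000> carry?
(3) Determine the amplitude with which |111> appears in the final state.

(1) |100> carries amplitude -sqrt(2)/4 in the final state. Key observation: steps 12-13 multiply out to the identity, so the circuit reduces to the remaining gates.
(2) |000> carries amplitude sqrt(2)/4 in the final state.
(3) The final state's coefficient on |111> equals sqrt(2)/4.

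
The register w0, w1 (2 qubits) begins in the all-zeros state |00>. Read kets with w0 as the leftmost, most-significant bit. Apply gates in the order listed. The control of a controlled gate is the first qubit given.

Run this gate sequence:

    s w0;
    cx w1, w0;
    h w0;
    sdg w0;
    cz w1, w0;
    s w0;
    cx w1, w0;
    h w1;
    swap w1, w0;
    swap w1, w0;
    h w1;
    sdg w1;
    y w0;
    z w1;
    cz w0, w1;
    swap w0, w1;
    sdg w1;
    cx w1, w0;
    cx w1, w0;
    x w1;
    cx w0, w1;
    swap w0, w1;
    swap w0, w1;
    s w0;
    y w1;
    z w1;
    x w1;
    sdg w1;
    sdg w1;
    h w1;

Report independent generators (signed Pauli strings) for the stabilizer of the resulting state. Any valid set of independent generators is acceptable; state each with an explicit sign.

The final state is stabilized by the group generated by -IY, +ZI; other independent generating sets are equally valid. Key observation: the block from step 8 through step 11 cancels to the identity and can be dropped.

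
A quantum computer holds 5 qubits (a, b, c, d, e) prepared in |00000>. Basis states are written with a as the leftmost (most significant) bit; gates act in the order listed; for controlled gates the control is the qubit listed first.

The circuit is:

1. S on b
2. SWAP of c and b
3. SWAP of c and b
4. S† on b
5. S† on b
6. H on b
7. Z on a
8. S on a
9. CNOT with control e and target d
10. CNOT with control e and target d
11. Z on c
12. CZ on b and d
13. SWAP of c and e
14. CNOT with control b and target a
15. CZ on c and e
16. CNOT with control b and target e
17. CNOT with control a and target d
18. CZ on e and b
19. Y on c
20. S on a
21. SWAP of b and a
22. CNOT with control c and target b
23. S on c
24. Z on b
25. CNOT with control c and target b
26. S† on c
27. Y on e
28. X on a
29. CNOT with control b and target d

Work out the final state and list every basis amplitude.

The resulting statevector has amplitude -sqrt(2)*I/2 on |01100>, sqrt(2)/2 on |10101>, and 0 on every other basis state. Key observation: the block from step 1 through step 4 cancels to the identity and can be dropped.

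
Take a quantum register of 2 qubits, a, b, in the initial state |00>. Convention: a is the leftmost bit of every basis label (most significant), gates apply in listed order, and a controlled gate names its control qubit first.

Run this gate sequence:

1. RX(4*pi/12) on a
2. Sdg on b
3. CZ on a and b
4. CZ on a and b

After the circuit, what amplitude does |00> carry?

|00> carries amplitude sqrt(3)/2 in the final state.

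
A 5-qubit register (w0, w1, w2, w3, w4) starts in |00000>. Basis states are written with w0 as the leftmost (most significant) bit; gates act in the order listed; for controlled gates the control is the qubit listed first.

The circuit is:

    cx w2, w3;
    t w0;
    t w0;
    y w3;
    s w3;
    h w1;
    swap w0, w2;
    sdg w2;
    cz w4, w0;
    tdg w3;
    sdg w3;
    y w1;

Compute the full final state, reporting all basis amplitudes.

After the circuit, the state carries amplitude -sqrt(2)*exp(3*I*pi/4)/2 on |00010>, sqrt(2)*exp(3*I*pi/4)/2 on |01010>, and 0 on every other basis state.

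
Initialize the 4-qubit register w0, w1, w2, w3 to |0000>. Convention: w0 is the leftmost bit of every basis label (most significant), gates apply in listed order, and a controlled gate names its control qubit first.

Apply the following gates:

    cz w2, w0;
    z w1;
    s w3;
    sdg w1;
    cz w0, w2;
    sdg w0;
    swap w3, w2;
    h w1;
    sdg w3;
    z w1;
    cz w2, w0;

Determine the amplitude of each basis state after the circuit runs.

After the circuit, the state carries amplitude sqrt(2)/2 on |0000>, -sqrt(2)/2 on |0100>, and 0 on every other basis state.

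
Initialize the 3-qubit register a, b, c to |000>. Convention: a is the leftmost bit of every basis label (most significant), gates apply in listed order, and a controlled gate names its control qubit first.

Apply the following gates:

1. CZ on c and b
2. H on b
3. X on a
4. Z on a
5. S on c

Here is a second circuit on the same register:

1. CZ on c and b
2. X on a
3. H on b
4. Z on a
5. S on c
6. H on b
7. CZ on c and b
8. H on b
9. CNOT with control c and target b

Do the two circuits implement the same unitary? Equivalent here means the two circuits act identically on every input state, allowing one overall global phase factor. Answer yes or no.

Yes, they are equivalent — the unitaries differ by at most a global phase.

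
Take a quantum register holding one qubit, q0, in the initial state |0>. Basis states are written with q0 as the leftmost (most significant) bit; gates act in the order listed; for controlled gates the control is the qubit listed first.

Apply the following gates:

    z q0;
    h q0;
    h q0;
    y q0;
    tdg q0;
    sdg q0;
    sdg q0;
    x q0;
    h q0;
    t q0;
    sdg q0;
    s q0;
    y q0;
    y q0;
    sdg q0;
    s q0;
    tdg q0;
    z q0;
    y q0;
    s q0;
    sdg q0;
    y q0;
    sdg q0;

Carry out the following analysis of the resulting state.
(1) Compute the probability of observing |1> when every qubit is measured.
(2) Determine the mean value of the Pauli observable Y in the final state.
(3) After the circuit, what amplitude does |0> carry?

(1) Outcome |1> occurs with probability 1/2. Key observation: gates 10-17 undo each other exactly, leaving only the rest of the circuit to track.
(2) In the final state, Y has expectation 1.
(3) The amplitude on |0> is -sqrt(2)*exp(I*pi/4)/2.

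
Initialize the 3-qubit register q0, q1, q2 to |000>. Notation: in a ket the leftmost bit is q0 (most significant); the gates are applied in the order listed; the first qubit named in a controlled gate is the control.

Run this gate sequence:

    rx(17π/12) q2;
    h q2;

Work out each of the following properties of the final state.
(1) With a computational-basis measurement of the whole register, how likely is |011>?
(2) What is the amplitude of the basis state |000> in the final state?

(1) The probability of measuring |011> is 0.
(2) The amplitude on |000> is -sqrt(6*sqrt(2) + 12)/8 + sqrt(4 - 2*sqrt(2))/8 - I*sqrt(2*sqrt(2) + 4)/8 - I*sqrt(12 - 6*sqrt(2))/8.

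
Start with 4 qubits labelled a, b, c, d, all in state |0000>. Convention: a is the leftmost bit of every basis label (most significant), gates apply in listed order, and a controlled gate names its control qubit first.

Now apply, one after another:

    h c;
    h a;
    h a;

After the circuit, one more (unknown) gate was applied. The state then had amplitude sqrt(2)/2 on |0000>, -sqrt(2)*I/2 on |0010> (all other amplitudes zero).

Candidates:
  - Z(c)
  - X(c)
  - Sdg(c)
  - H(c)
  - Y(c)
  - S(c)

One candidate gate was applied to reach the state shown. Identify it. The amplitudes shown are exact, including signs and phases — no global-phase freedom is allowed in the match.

The unique candidate consistent with the amplitudes is Sdg(c).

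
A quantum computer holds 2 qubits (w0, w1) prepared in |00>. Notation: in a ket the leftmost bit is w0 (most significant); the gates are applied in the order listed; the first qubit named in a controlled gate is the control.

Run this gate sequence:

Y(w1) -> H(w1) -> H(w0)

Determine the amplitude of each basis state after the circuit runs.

The final amplitudes are I/2 on |00>, -I/2 on |01>, I/2 on |10>, -I/2 on |11>.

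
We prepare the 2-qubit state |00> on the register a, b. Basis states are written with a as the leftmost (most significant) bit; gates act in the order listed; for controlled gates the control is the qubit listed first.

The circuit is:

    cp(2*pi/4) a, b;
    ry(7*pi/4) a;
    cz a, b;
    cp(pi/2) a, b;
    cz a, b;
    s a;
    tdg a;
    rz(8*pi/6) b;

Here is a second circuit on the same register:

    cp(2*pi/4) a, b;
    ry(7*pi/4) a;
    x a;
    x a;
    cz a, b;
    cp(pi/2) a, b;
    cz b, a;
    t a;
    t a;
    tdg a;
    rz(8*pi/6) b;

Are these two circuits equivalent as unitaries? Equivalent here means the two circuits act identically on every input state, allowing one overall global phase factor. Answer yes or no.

Yes: on every input state the two circuits agree up to one overall phase factor.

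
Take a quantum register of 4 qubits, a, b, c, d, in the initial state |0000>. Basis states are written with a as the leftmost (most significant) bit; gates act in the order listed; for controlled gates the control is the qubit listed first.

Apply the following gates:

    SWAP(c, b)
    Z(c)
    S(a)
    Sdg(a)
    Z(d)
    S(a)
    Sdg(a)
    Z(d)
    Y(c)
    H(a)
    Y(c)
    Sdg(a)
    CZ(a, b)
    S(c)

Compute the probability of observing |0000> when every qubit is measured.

Outcome |0000> occurs with probability 1/2. Key observation: gates 5-8 undo each other exactly, leaving only the rest of the circuit to track.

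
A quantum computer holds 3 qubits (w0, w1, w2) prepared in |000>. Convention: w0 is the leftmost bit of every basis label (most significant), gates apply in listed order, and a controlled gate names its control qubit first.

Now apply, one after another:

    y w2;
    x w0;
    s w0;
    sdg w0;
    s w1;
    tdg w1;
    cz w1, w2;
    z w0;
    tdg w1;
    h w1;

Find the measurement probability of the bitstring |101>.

A full measurement returns |101> with probability 1/2.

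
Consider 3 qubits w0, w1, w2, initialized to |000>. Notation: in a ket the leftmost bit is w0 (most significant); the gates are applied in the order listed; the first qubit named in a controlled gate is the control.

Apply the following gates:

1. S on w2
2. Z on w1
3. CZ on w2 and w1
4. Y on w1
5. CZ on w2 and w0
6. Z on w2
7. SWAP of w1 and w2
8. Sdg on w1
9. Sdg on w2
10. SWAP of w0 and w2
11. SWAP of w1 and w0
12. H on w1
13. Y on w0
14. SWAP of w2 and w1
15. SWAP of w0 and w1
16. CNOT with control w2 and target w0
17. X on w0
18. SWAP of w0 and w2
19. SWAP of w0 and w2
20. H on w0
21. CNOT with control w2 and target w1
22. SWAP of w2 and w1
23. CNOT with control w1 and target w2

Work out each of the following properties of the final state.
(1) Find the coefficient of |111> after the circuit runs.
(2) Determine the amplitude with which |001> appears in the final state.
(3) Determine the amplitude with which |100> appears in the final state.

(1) |111> carries amplitude -I/2 in the final state.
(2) |001> carries amplitude I/2 in the final state.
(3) The amplitude on |100> is 0.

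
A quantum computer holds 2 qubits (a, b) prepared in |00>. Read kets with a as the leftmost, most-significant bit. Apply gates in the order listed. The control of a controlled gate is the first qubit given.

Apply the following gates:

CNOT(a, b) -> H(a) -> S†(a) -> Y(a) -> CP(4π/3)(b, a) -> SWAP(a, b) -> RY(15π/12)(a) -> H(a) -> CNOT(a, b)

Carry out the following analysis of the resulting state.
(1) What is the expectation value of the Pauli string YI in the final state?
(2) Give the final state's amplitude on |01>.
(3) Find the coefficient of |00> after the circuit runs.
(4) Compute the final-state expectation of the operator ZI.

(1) The expectation value of YI is 0.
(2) |01> carries amplitude -I*sqrt(2 - sqrt(2))/4 + I*sqrt(sqrt(2) + 2)/4 in the final state.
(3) The amplitude on |00> is -sqrt(sqrt(2) + 2)/4 + sqrt(2 - sqrt(2))/4.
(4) The expectation value of ZI is -sqrt(2)/2.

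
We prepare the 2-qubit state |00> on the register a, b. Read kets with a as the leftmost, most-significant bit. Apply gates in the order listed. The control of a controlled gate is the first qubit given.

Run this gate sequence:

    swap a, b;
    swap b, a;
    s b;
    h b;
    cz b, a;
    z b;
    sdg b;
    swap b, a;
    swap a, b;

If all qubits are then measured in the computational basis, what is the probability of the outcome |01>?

Outcome |01> occurs with probability 1/2.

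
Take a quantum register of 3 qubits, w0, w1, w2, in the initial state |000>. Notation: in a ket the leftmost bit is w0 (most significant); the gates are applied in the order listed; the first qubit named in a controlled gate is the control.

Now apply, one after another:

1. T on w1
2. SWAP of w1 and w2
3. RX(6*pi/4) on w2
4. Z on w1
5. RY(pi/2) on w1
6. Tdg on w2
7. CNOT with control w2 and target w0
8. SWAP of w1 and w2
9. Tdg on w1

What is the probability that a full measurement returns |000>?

The probability of measuring |000> is 1/4.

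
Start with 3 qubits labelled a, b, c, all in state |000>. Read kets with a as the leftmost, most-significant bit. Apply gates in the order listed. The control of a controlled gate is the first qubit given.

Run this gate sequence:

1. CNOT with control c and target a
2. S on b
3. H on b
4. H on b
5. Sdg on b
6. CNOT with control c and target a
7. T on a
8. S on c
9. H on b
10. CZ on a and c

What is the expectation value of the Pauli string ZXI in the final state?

The expectation value of ZXI is 1. Key observation: gates 1-6 undo each other exactly, leaving only the rest of the circuit to track.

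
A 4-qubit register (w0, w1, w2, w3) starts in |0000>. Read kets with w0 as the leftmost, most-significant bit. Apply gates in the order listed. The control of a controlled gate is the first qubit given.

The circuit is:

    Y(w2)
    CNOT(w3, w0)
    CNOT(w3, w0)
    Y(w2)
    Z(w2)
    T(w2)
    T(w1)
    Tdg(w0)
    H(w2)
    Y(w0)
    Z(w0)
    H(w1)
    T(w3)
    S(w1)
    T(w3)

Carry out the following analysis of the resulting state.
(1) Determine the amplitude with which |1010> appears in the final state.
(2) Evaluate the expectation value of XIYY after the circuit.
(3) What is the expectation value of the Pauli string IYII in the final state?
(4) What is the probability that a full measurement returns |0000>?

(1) The final state's coefficient on |1010> equals -I/2. Key observation: gates 1-4 undo each other exactly, leaving only the rest of the circuit to track.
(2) The expectation value of XIYY is 0.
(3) The expectation value of IYII is 1.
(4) The probability of measuring |0000> is 0.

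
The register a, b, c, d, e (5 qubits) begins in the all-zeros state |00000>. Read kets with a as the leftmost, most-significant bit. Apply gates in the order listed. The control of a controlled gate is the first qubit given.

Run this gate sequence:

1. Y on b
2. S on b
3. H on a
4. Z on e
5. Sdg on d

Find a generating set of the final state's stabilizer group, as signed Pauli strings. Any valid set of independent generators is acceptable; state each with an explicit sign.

The final state is stabilized by the group generated by +XIIII, -IZIII, +IIZII, +IIIZI, +IIIIZ; other independent generating sets are equally valid.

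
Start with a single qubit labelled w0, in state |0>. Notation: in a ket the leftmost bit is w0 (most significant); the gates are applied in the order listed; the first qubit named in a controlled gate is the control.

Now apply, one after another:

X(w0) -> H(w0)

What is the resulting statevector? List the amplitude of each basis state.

The final amplitudes are sqrt(2)/2 on |0>, -sqrt(2)/2 on |1>.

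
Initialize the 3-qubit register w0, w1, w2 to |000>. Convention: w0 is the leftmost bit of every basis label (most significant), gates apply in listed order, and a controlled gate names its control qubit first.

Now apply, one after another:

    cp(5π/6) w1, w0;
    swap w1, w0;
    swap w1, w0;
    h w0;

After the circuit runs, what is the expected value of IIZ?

In the final state, IIZ has expectation 1. Key observation: steps 2-3 multiply out to the identity, so the circuit reduces to the remaining gates.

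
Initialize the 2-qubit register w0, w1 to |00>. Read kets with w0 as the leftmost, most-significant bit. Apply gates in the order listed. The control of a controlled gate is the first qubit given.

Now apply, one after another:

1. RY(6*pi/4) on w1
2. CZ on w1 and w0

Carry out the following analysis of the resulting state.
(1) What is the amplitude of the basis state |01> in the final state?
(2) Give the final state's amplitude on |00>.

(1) The final state's coefficient on |01> equals sqrt(2)/2.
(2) |00> carries amplitude -sqrt(2)/2 in the final state.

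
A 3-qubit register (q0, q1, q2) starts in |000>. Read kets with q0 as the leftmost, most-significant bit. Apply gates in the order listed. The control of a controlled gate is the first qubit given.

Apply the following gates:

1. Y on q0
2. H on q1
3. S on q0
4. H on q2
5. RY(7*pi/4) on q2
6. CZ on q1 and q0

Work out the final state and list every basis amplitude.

The final amplitudes are 0 on |000>, 0 on |001>, 0 on |010>, 0 on |011>, sqrt(2 - sqrt(2))/4 + sqrt(sqrt(2) + 2)/4 on |100>, -sqrt(2 - sqrt(2))/4 + sqrt(sqrt(2) + 2)/4 on |101>, -sqrt(sqrt(2) + 2)/4 - sqrt(2 - sqrt(2))/4 on |110>, -sqrt(sqrt(2) + 2)/4 + sqrt(2 - sqrt(2))/4 on |111>.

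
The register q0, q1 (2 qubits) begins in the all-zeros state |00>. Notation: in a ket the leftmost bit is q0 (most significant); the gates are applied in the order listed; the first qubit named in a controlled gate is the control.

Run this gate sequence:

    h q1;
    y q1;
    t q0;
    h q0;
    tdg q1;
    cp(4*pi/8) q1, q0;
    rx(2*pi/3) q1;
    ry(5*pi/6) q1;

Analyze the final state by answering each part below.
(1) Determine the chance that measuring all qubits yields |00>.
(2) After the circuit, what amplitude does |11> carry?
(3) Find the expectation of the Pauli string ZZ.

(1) Outcome |00> occurs with probability 1/4 - sqrt(2)/32.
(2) The final state's coefficient on |11> equals (-sqrt(2) + sqrt(6) - 3*sqrt(2)*I - sqrt(6)*I - (-3*sqrt(2) + sqrt(6) - sqrt(6)*I - sqrt(2)*I)*exp(I*pi/4))*exp(3*I*pi/4)/16.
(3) The observable ZZ averages to -3*sqrt(2)/8.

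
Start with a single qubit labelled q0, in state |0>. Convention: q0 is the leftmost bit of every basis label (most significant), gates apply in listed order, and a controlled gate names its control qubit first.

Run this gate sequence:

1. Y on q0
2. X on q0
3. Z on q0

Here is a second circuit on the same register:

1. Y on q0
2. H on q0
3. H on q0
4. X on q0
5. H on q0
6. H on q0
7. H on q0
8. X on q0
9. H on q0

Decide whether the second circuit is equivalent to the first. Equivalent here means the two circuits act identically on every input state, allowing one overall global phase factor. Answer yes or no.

Yes: on every input state the two circuits agree up to one overall phase factor.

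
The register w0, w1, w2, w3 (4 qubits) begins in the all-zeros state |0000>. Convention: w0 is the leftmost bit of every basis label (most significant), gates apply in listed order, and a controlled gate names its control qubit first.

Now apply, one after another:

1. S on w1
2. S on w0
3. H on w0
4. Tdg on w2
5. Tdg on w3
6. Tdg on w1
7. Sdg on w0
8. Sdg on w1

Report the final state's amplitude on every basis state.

The resulting statevector has amplitude sqrt(2)/2 on |0000>, -sqrt(2)*I/2 on |1000>, and 0 on every other basis state.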